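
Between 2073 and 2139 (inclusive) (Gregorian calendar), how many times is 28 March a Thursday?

Track 28 March's weekday year by year (advancing +1, or +2 across a Feb 29):
  2073: Tue  2074: Wed (+1)  2075: Thu (+1) ✓  2076: Sat (+2)  2077: Sun (+1)
  2078: Mon (+1)  2079: Tue (+1)  2080: Thu (+2) ✓  2081: Fri (+1)  2082: Sat (+1)
  2083: Sun (+1)  2084: Tue (+2)  2085: Wed (+1)  2086: Thu (+1) ✓  … (39 more years) …
  2126: Thu (+1) ✓  2127: Fri (+1)  2128: Sun (+2)  2129: Mon (+1)  2130: Tue (+1)
  2131: Wed (+1)  2132: Fri (+2)  2133: Sat (+1)  2134: Sun (+1)  2135: Mon (+1)
  2136: Wed (+2)  2137: Thu (+1) ✓  2138: Fri (+1)  2139: Sat (+1)
Thursday years: 2075, 2080, 2086, 2097, 2109, 2115, 2120, 2126, 2137 — 9 in total.

9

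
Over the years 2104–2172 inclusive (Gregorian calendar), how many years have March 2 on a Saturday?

10

Track March 2's weekday year by year (advancing +1, or +2 across a Feb 29):
  2104: Sun  2105: Mon (+1)  2106: Tue (+1)  2107: Wed (+1)  2108: Fri (+2)
  2109: Sat (+1) ✓  2110: Sun (+1)  2111: Mon (+1)  2112: Wed (+2)  2113: Thu (+1)
  2114: Fri (+1)  2115: Sat (+1) ✓  2116: Mon (+2)  2117: Tue (+1)  … (41 more years) …
  2159: Fri (+1)  2160: Sun (+2)  2161: Mon (+1)  2162: Tue (+1)  2163: Wed (+1)
  2164: Fri (+2)  2165: Sat (+1) ✓  2166: Sun (+1)  2167: Mon (+1)  2168: Wed (+2)
  2169: Thu (+1)  2170: Fri (+1)  2171: Sat (+1) ✓  2172: Mon (+2)
Saturday years: 2109, 2115, 2120, 2126, 2137, 2143, 2148, 2154, 2165, 2171 — 10 in total.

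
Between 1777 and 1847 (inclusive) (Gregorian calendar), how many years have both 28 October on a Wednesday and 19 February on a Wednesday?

2

Check each year's weekday for 28 October and 19 February:
  1777: Tue/Wed  1778: Wed/Thu  1779: Thu/Fri  1780: Sat/Sat  1781: Sun/Mon  1782: Mon/Tue  1783: Tue/Wed  1784: Thu/Thu  1785: Fri/Sat  1786: Sat/Sun  1787: Sun/Mon  1788: Tue/Tue  1789: Wed/Thu  1790: Thu/Fri  …(43 more)…  1834: Tue/Wed  1835: Wed/Thu  1836: Fri/Fri  1837: Sat/Sun  1838: Sun/Mon  1839: Mon/Tue  1840: Wed/Wed ✓  1841: Thu/Fri  1842: Fri/Sat  1843: Sat/Sun  1844: Mon/Mon  1845: Tue/Wed  1846: Wed/Thu  1847: Thu/Fri
Both conditions hold in: 1812, 1840 — 2.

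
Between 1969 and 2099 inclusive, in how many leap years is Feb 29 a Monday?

4

Leap years in 1969–2099: 32 of them.
Feb 29 weekday advances by 5 (mod 7) from one leap year to the next four years later (or differs when a century non-leap intervenes).
Leap-day weekdays: 1972:Tue 1976:Sun 1980:Fri 1984:Wed 1988:Mon✓ 1992:Sat 1996:Thu 2000:Tue 2004:Sun 2008:Fri 2012:Wed 2016:Mon✓ 2020:Sat …(6 more)… 2048:Sat 2052:Thu 2056:Tue 2060:Sun 2064:Fri 2068:Wed 2072:Mon✓ 2076:Sat 2080:Thu 2084:Tue 2088:Sun 2092:Fri 2096:Wed
Monday: 1988, 2016, 2044, 2072 → 4.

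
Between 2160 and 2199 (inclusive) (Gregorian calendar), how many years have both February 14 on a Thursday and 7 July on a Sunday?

5

Check each year's weekday for February 14 and 7 July:
  2160: Thu/Mon  2161: Sat/Tue  2162: Sun/Wed  2163: Mon/Thu  2164: Tue/Sat  2165: Thu/Sun ✓  2166: Fri/Mon  2167: Sat/Tue  2168: Sun/Thu  2169: Tue/Fri  2170: Wed/Sat  2171: Thu/Sun ✓  2172: Fri/Tue  2173: Sun/Wed  …(12 more)…  2186: Tue/Fri  2187: Wed/Sat  2188: Thu/Mon  2189: Sat/Tue  2190: Sun/Wed  2191: Mon/Thu  2192: Tue/Sat  2193: Thu/Sun ✓  2194: Fri/Mon  2195: Sat/Tue  2196: Sun/Thu  2197: Tue/Fri  2198: Wed/Sat  2199: Thu/Sun ✓
Both conditions hold in: 2165, 2171, 2182, 2193, 2199 — 5.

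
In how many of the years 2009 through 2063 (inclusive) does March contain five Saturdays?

March has 31 days; it has five Saturdays when Saturday falls among the first (month-length − 28) days — i.e. when March 1 is one of Saturday/Friday/Thursday.
March 1 by year: 2009:Sun 2010:Mon 2011:Tue 2012:Thu✓ 2013:Fri✓ 2014:Sat✓ 2015:Sun 2016:Tue 2017:Wed 2018:Thu✓ 2019:Fri✓ 2020:Sun 2021:Mon 2022:Tue 2023:Wed …(25 more)… 2049:Mon 2050:Tue 2051:Wed 2052:Fri✓ 2053:Sat✓ 2054:Sun 2055:Mon 2056:Wed 2057:Thu✓ 2058:Fri✓ 2059:Sat✓ 2060:Mon 2061:Tue 2062:Wed 2063:Thu✓
Years with five Saturdays: 2012, 2013, 2014, 2018, 2019, 2024, 2025, 2029, 2030, 2031, 2035, 2036, 2040, 2041, 2042, 2046, 2047, 2052, 2053, 2057, 2058, 2059, 2063 → 23.

23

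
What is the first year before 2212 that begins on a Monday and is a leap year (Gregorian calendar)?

2176

Jan 1 advances by 2 weekdays after a leap year and by 1 after a common year.
2212: Jan 1 is Wednesday (leap).
2211: Tuesday
2210: Monday
2209: Sunday
2208: Friday (leap)
2207: Thursday
2206: Wednesday
2205: Tuesday
2204: Sunday (leap)
2203: Saturday
2202: Friday
2201: Thursday
2200: Wednesday
2199: Tuesday
2198: Monday
2197: Sunday
2196: Friday (leap)
2195: Thursday
2194: Wednesday
2193: Tuesday
2192: Sunday (leap)
2191: Saturday
2190: Friday
2189: Thursday
2188: Tuesday (leap)
2187: Monday
2186: Sunday
2185: Saturday
2184: Thursday (leap)
2183: Wednesday
2182: Tuesday
2181: Monday
2180: Saturday (leap)
2179: Friday
2178: Thursday
2177: Wednesday
2176: Monday (leap)
2176 begins on a Monday and is a leap year.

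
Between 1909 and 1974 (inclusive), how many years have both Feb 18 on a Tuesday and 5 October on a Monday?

Check each year's weekday for Feb 18 and 5 October:
  1909: Thu/Tue  1910: Fri/Wed  1911: Sat/Thu  1912: Sun/Sat  1913: Tue/Sun  1914: Wed/Mon  1915: Thu/Tue  1916: Fri/Thu  1917: Sun/Fri  1918: Mon/Sat  1919: Tue/Sun  1920: Wed/Tue  1921: Fri/Wed  1922: Sat/Thu  …(38 more)…  1961: Sat/Thu  1962: Sun/Fri  1963: Mon/Sat  1964: Tue/Mon ✓  1965: Thu/Tue  1966: Fri/Wed  1967: Sat/Thu  1968: Sun/Sat  1969: Tue/Sun  1970: Wed/Mon  1971: Thu/Tue  1972: Fri/Thu  1973: Sun/Fri  1974: Mon/Sat
Both conditions hold in: 1936, 1964 — 2.

2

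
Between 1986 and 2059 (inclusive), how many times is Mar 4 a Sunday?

10

Track Mar 4's weekday year by year (advancing +1, or +2 across a Feb 29):
  1986: Tue  1987: Wed (+1)  1988: Fri (+2)  1989: Sat (+1)  1990: Sun (+1) ✓
  1991: Mon (+1)  1992: Wed (+2)  1993: Thu (+1)  1994: Fri (+1)  1995: Sat (+1)
  1996: Mon (+2)  1997: Tue (+1)  1998: Wed (+1)  1999: Thu (+1)  … (46 more years) …
  2046: Sun (+1) ✓  2047: Mon (+1)  2048: Wed (+2)  2049: Thu (+1)  2050: Fri (+1)
  2051: Sat (+1)  2052: Mon (+2)  2053: Tue (+1)  2054: Wed (+1)  2055: Thu (+1)
  2056: Sat (+2)  2057: Sun (+1) ✓  2058: Mon (+1)  2059: Tue (+1)
Sunday years: 1990, 2001, 2007, 2012, 2018, 2029, 2035, 2040, 2046, 2057 — 10 in total.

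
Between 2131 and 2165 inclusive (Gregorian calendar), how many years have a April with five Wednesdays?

10

April has 30 days; it has five Wednesdays when Wednesday falls among the first (month-length − 28) days — i.e. when April 1 is one of Wednesday/Tuesday.
April 1 by year: 2131:Sun 2132:Tue✓ 2133:Wed✓ 2134:Thu 2135:Fri 2136:Sun 2137:Mon 2138:Tue✓ 2139:Wed✓ 2140:Fri 2141:Sat 2142:Sun 2143:Mon 2144:Wed✓ 2145:Thu …(5 more)… 2151:Thu 2152:Sat 2153:Sun 2154:Mon 2155:Tue✓ 2156:Thu 2157:Fri 2158:Sat 2159:Sun 2160:Tue✓ 2161:Wed✓ 2162:Thu 2163:Fri 2164:Sun 2165:Mon
Years with five Wednesdays: 2132, 2133, 2138, 2139, 2144, 2149, 2150, 2155, 2160, 2161 → 10.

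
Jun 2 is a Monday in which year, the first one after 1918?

From one year to the next, a fixed date's weekday advances by 1, or by 2 when a Feb 29 lies between the two dates.
1918: June 2 is Sunday.
1919: Monday (+1)
Jun 2 falls on a Monday in 1919.

1919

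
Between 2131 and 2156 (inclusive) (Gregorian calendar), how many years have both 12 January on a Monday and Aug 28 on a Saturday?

Check each year's weekday for 12 January and Aug 28:
  2131: Fri/Tue  2132: Sat/Thu  2133: Mon/Fri  2134: Tue/Sat  2135: Wed/Sun  2136: Thu/Tue  2137: Sat/Wed  2138: Sun/Thu  2139: Mon/Fri  2140: Tue/Sun  2141: Thu/Mon  2142: Fri/Tue  2143: Sat/Wed  2144: Sun/Fri  2145: Tue/Sat  2146: Wed/Sun  2147: Thu/Mon  2148: Fri/Wed  2149: Sun/Thu  2150: Mon/Fri  2151: Tue/Sat  2152: Wed/Mon  2153: Fri/Tue  2154: Sat/Wed  2155: Sun/Thu  2156: Mon/Sat ✓
Both conditions hold in: 2156 — 1.

1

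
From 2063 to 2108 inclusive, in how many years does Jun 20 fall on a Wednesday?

Track Jun 20's weekday year by year (advancing +1, or +2 across a Feb 29):
  2063: Wed ✓  2064: Fri (+2)  2065: Sat (+1)  2066: Sun (+1)  2067: Mon (+1)
  2068: Wed (+2) ✓  2069: Thu (+1)  2070: Fri (+1)  2071: Sat (+1)  2072: Mon (+2)
  2073: Tue (+1)  2074: Wed (+1) ✓  2075: Thu (+1)  2076: Sat (+2)  … (18 more years) …
  2095: Mon (+1)  2096: Wed (+2) ✓  2097: Thu (+1)  2098: Fri (+1)  2099: Sat (+1)
  2100: Sun (+1)  2101: Mon (+1)  2102: Tue (+1)  2103: Wed (+1) ✓  2104: Fri (+2)
  2105: Sat (+1)  2106: Sun (+1)  2107: Mon (+1)  2108: Wed (+2) ✓
Wednesday years: 2063, 2068, 2074, 2085, 2091, 2096, 2103, 2108 — 8 in total.

8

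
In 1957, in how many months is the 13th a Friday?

2

Check the 13th of each month of 1957: Jan 13: Sun, Feb 13: Wed, Mar 13: Wed, Apr 13: Sat, May 13: Mon, Jun 13: Thu, Jul 13: Sat, Aug 13: Tue, Sep 13: Fri, Oct 13: Sun, Nov 13: Wed, Dec 13: Fri.
Friday occurs in September, December — 2 months.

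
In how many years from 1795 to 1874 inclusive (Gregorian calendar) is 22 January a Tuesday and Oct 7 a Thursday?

0

Check each year's weekday for 22 January and Oct 7:
  1795: Thu/Wed  1796: Fri/Fri  1797: Sun/Sat  1798: Mon/Sun  1799: Tue/Mon  1800: Wed/Tue  1801: Thu/Wed  1802: Fri/Thu  1803: Sat/Fri  1804: Sun/Sun  1805: Tue/Mon  1806: Wed/Tue  1807: Thu/Wed  1808: Fri/Fri  …(52 more)…  1861: Tue/Mon  1862: Wed/Tue  1863: Thu/Wed  1864: Fri/Fri  1865: Sun/Sat  1866: Mon/Sun  1867: Tue/Mon  1868: Wed/Wed  1869: Fri/Thu  1870: Sat/Fri  1871: Sun/Sat  1872: Mon/Mon  1873: Wed/Tue  1874: Thu/Wed
Both conditions hold in: no year — 0.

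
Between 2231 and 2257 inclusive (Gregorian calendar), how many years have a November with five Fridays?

8

November has 30 days; it has five Fridays when Friday falls among the first (month-length − 28) days — i.e. when November 1 is one of Friday/Thursday.
November 1 by year: 2231:Tue 2232:Thu✓ 2233:Fri✓ 2234:Sat 2235:Sun 2236:Tue 2237:Wed 2238:Thu✓ 2239:Fri✓ 2240:Sun 2241:Mon 2242:Tue 2243:Wed 2244:Fri✓ 2245:Sat 2246:Sun 2247:Mon 2248:Wed 2249:Thu✓ 2250:Fri✓ 2251:Sat 2252:Mon 2253:Tue 2254:Wed 2255:Thu✓ 2256:Sat 2257:Sun
Years with five Fridays: 2232, 2233, 2238, 2239, 2244, 2249, 2250, 2255 → 8.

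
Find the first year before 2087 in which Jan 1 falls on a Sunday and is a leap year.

Jan 1 advances by 2 weekdays after a leap year and by 1 after a common year.
2087: Jan 1 is Wednesday.
2086: Tuesday
2085: Monday
2084: Saturday (leap)
2083: Friday
2082: Thursday
2081: Wednesday
2080: Monday (leap)
2079: Sunday
2078: Saturday
2077: Friday
2076: Wednesday (leap)
2075: Tuesday
2074: Monday
2073: Sunday
2072: Friday (leap)
2071: Thursday
2070: Wednesday
2069: Tuesday
2068: Sunday (leap)
2068 begins on a Sunday and is a leap year.

2068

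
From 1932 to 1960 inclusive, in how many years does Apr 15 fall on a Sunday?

Track Apr 15's weekday year by year (advancing +1, or +2 across a Feb 29):
  1932: Fri  1933: Sat (+1)  1934: Sun (+1) ✓  1935: Mon (+1)  1936: Wed (+2)
  1937: Thu (+1)  1938: Fri (+1)  1939: Sat (+1)  1940: Mon (+2)  1941: Tue (+1)
  1942: Wed (+1)  1943: Thu (+1)  1944: Sat (+2)  1945: Sun (+1) ✓  1946: Mon (+1)
  1947: Tue (+1)  1948: Thu (+2)  1949: Fri (+1)  1950: Sat (+1)  1951: Sun (+1) ✓
  1952: Tue (+2)  1953: Wed (+1)  1954: Thu (+1)  1955: Fri (+1)  1956: Sun (+2) ✓
  1957: Mon (+1)  1958: Tue (+1)  1959: Wed (+1)  1960: Fri (+2)
Sunday years: 1934, 1945, 1951, 1956 — 4 in total.

4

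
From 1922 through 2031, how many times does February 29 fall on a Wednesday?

Leap years in 1922–2031: 27 of them.
Feb 29 weekday advances by 5 (mod 7) from one leap year to the next four years later (or differs when a century non-leap intervenes).
Leap-day weekdays: 1924:Fri 1928:Wed✓ 1932:Mon 1936:Sat 1940:Thu 1944:Tue 1948:Sun 1952:Fri 1956:Wed✓ 1960:Mon 1964:Sat 1968:Thu 1972:Tue 1976:Sun 1980:Fri 1984:Wed✓ 1988:Mon 1992:Sat 1996:Thu 2000:Tue 2004:Sun 2008:Fri 2012:Wed✓ 2016:Mon 2020:Sat 2024:Thu 2028:Tue
Wednesday: 1928, 1956, 1984, 2012 → 4.

4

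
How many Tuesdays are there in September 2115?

September 2115 has 30 days and begins on Sunday.
The first Tuesday is September 3.
Tuesdays fall on 3, 10, 17, 24 — that's 4.

4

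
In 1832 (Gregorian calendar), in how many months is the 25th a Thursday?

1

Check the 25th of each month of 1832: Jan 25: Wed, Feb 25: Sat, Mar 25: Sun, Apr 25: Wed, May 25: Fri, Jun 25: Mon, Jul 25: Wed, Aug 25: Sat, Sep 25: Tue, Oct 25: Thu, Nov 25: Sun, Dec 25: Tue.
Thursday occurs in October — 1 month.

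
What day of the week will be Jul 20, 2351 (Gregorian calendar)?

January 1, 2351 is a Monday.
July 20 is day 201 of the year, i.e. 200 days after Jan 1.
200 mod 7 = 4, so advance 4 weekdays from Monday: Friday.

Friday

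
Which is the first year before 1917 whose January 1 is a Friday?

1915

Jan 1 advances by 2 weekdays after a leap year and by 1 after a common year.
1917: Jan 1 is Monday.
1916: Saturday (leap)
1915: Friday
1915 begins on a Friday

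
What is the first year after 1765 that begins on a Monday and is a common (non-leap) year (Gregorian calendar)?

Jan 1 advances by 2 weekdays after a leap year and by 1 after a common year.
1765: Jan 1 is Tuesday.
1766: Wednesday
1767: Thursday
1768: Friday (leap)
1769: Sunday
1770: Monday
1770 begins on a Monday and is a common year.

1770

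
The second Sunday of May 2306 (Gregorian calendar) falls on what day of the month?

13

May 1, 2306 is a Tuesday, so the first Sunday is the 6th.
The second Sunday is 6 + 7 = 13.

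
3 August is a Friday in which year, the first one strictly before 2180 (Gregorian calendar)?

From one year to the next, a fixed date's weekday advances by 1, or by 2 when a Feb 29 lies between the two dates.
2180: August 3 is Thursday.
2179: Tuesday (−2)
2178: Monday (−1)
2177: Sunday (−1)
2176: Saturday (−1)
2175: Thursday (−2)
2174: Wednesday (−1)
2173: Tuesday (−1)
2172: Monday (−1)
2171: Saturday (−2)
2170: Friday (−1)
3 August falls on a Friday in 2170.

2170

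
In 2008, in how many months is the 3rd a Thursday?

3

Check the 3rd of each month of 2008: Jan 3: Thu, Feb 3: Sun, Mar 3: Mon, Apr 3: Thu, May 3: Sat, Jun 3: Tue, Jul 3: Thu, Aug 3: Sun, Sep 3: Wed, Oct 3: Fri, Nov 3: Mon, Dec 3: Wed.
Thursday occurs in January, April, July — 3 months.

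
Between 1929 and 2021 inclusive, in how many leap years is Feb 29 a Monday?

Leap years in 1929–2021: 23 of them.
Feb 29 weekday advances by 5 (mod 7) from one leap year to the next four years later (or differs when a century non-leap intervenes).
Leap-day weekdays: 1932:Mon✓ 1936:Sat 1940:Thu 1944:Tue 1948:Sun 1952:Fri 1956:Wed 1960:Mon✓ 1964:Sat 1968:Thu 1972:Tue 1976:Sun 1980:Fri 1984:Wed 1988:Mon✓ 1992:Sat 1996:Thu 2000:Tue 2004:Sun 2008:Fri 2012:Wed 2016:Mon✓ 2020:Sat
Monday: 1932, 1960, 1988, 2016 → 4.

4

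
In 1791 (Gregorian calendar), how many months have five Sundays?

A month of length L has five Sundays iff its first Sunday is on day ≤ L−28 (so day 1–3 in a 31-day month, 1–2 in a 30-day month, day 1 in a leap February).
Checking each month of 1791: Jan starts Sat (31d) ✓; Feb starts Tue (28d); Mar starts Tue (31d); Apr starts Fri (30d); May starts Sun (31d) ✓; Jun starts Wed (30d); Jul starts Fri (31d) ✓; Aug starts Mon (31d); Sep starts Thu (30d); Oct starts Sat (31d) ✓; Nov starts Tue (30d); Dec starts Thu (31d).
Five-Sunday months: January, May, July, October → 4.

4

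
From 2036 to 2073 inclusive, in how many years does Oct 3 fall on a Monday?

Track Oct 3's weekday year by year (advancing +1, or +2 across a Feb 29):
  2036: Fri  2037: Sat (+1)  2038: Sun (+1)  2039: Mon (+1) ✓  2040: Wed (+2)
  2041: Thu (+1)  2042: Fri (+1)  2043: Sat (+1)  2044: Mon (+2) ✓  2045: Tue (+1)
  2046: Wed (+1)  2047: Thu (+1)  2048: Sat (+2)  2049: Sun (+1)  … (10 more years) …
  2060: Sun (+2)  2061: Mon (+1) ✓  2062: Tue (+1)  2063: Wed (+1)  2064: Fri (+2)
  2065: Sat (+1)  2066: Sun (+1)  2067: Mon (+1) ✓  2068: Wed (+2)  2069: Thu (+1)
  2070: Fri (+1)  2071: Sat (+1)  2072: Mon (+2) ✓  2073: Tue (+1)
Monday years: 2039, 2044, 2050, 2061, 2067, 2072 — 6 in total.

6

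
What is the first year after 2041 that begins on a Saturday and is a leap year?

2056

Jan 1 advances by 2 weekdays after a leap year and by 1 after a common year.
2041: Jan 1 is Tuesday.
2042: Wednesday
2043: Thursday
2044: Friday (leap)
2045: Sunday
2046: Monday
2047: Tuesday
2048: Wednesday (leap)
2049: Friday
2050: Saturday
2051: Sunday
2052: Monday (leap)
2053: Wednesday
2054: Thursday
2055: Friday
2056: Saturday (leap)
2056 begins on a Saturday and is a leap year.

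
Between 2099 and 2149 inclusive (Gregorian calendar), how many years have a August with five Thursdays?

August has 31 days; it has five Thursdays when Thursday falls among the first (month-length − 28) days — i.e. when August 1 is one of Thursday/Wednesday/Tuesday.
August 1 by year: 2099:Sat 2100:Sun 2101:Mon 2102:Tue✓ 2103:Wed✓ 2104:Fri 2105:Sat 2106:Sun 2107:Mon 2108:Wed✓ 2109:Thu✓ 2110:Fri 2111:Sat 2112:Mon 2113:Tue✓ …(21 more)… 2135:Mon 2136:Wed✓ 2137:Thu✓ 2138:Fri 2139:Sat 2140:Mon 2141:Tue✓ 2142:Wed✓ 2143:Thu✓ 2144:Sat 2145:Sun 2146:Mon 2147:Tue✓ 2148:Thu✓ 2149:Fri
Years with five Thursdays: 2102, 2103, 2108, 2109, 2113, 2114, 2115, 2119, 2120, 2124, 2125, 2126, 2130, 2131, 2136, 2137, 2141, 2142, 2143, 2147, 2148 → 21.

21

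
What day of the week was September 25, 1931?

Friday

January 1, 1931 is a Thursday.
September 25 is day 268 of the year, i.e. 267 days after Jan 1.
267 mod 7 = 1, so advance 1 weekday from Thursday: Friday.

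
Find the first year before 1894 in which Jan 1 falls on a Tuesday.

Jan 1 advances by 2 weekdays after a leap year and by 1 after a common year.
1894: Jan 1 is Monday.
1893: Sunday
1892: Friday (leap)
1891: Thursday
1890: Wednesday
1889: Tuesday
1889 begins on a Tuesday

1889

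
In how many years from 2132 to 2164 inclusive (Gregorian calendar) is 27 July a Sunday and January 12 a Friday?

Check each year's weekday for 27 July and January 12:
  2132: Sun/Sat  2133: Mon/Mon  2134: Tue/Tue  2135: Wed/Wed  2136: Fri/Thu  2137: Sat/Sat  2138: Sun/Sun  2139: Mon/Mon  2140: Wed/Tue  2141: Thu/Thu  2142: Fri/Fri  2143: Sat/Sat  2144: Mon/Sun  2145: Tue/Tue  …(5 more)…  2151: Tue/Tue  2152: Thu/Wed  2153: Fri/Fri  2154: Sat/Sat  2155: Sun/Sun  2156: Tue/Mon  2157: Wed/Wed  2158: Thu/Thu  2159: Fri/Fri  2160: Sun/Sat  2161: Mon/Mon  2162: Tue/Tue  2163: Wed/Wed  2164: Fri/Thu
Both conditions hold in: no year — 0.

0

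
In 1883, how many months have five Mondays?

A month of length L has five Mondays iff its first Monday is on day ≤ L−28 (so day 1–3 in a 31-day month, 1–2 in a 30-day month, day 1 in a leap February).
Checking each month of 1883: Jan starts Mon (31d) ✓; Feb starts Thu (28d); Mar starts Thu (31d); Apr starts Sun (30d) ✓; May starts Tue (31d); Jun starts Fri (30d); Jul starts Sun (31d) ✓; Aug starts Wed (31d); Sep starts Sat (30d); Oct starts Mon (31d) ✓; Nov starts Thu (30d); Dec starts Sat (31d) ✓.
Five-Monday months: January, April, July, October, December → 5.

5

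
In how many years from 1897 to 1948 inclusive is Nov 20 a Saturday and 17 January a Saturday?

Check each year's weekday for Nov 20 and 17 January:
  1897: Sat/Sun  1898: Sun/Mon  1899: Mon/Tue  1900: Tue/Wed  1901: Wed/Thu  1902: Thu/Fri  1903: Fri/Sat  1904: Sun/Sun  1905: Mon/Tue  1906: Tue/Wed  1907: Wed/Thu  1908: Fri/Fri  1909: Sat/Sun  1910: Sun/Mon  …(24 more)…  1935: Wed/Thu  1936: Fri/Fri  1937: Sat/Sun  1938: Sun/Mon  1939: Mon/Tue  1940: Wed/Wed  1941: Thu/Fri  1942: Fri/Sat  1943: Sat/Sun  1944: Mon/Mon  1945: Tue/Wed  1946: Wed/Thu  1947: Thu/Fri  1948: Sat/Sat ✓
Both conditions hold in: 1920, 1948 — 2.

2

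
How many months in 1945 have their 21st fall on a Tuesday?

Check the 21st of each month of 1945: Jan 21: Sun, Feb 21: Wed, Mar 21: Wed, Apr 21: Sat, May 21: Mon, Jun 21: Thu, Jul 21: Sat, Aug 21: Tue, Sep 21: Fri, Oct 21: Sun, Nov 21: Wed, Dec 21: Fri.
Tuesday occurs in August — 1 month.

1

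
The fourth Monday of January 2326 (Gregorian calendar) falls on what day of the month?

25

January 1, 2326 is a Friday, so the first Monday is the 4th.
The fourth Monday is 4 + 21 = 25.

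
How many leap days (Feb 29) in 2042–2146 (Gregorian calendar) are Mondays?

4

Leap years in 2042–2146: 25 of them.
Feb 29 weekday advances by 5 (mod 7) from one leap year to the next four years later (or differs when a century non-leap intervenes).
Leap-day weekdays: 2044:Mon✓ 2048:Sat 2052:Thu 2056:Tue 2060:Sun 2064:Fri 2068:Wed 2072:Mon✓ 2076:Sat 2080:Thu 2084:Tue 2088:Sun 2092:Fri 2096:Wed 2104:Fri 2108:Wed 2112:Mon✓ 2116:Sat 2120:Thu 2124:Tue 2128:Sun 2132:Fri 2136:Wed 2140:Mon✓ 2144:Sat
Monday: 2044, 2072, 2112, 2140 → 4.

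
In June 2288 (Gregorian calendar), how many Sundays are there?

4

June 2288 has 30 days and begins on Friday.
The first Sunday is June 3.
Sundays fall on 3, 10, 17, 24 — that's 4.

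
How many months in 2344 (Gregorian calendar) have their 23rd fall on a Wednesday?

Check the 23rd of each month of 2344: Jan 23: Sun, Feb 23: Wed, Mar 23: Thu, Apr 23: Sun, May 23: Tue, Jun 23: Fri, Jul 23: Sun, Aug 23: Wed, Sep 23: Sat, Oct 23: Mon, Nov 23: Thu, Dec 23: Sat.
Wednesday occurs in February, August — 2 months.

2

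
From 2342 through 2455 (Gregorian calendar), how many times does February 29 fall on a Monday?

Leap years in 2342–2455: 28 of them.
Feb 29 weekday advances by 5 (mod 7) from one leap year to the next four years later (or differs when a century non-leap intervenes).
Leap-day weekdays: 2344:Tue 2348:Sun 2352:Fri 2356:Wed 2360:Mon✓ 2364:Sat 2368:Thu 2372:Tue 2376:Sun 2380:Fri 2384:Wed 2388:Mon✓ 2392:Sat 2396:Thu 2400:Tue 2404:Sun 2408:Fri 2412:Wed 2416:Mon✓ 2420:Sat 2424:Thu 2428:Tue 2432:Sun 2436:Fri 2440:Wed 2444:Mon✓ 2448:Sat 2452:Thu
Monday: 2360, 2388, 2416, 2444 → 4.

4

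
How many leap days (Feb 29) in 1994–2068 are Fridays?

Leap years in 1994–2068: 19 of them.
Feb 29 weekday advances by 5 (mod 7) from one leap year to the next four years later (or differs when a century non-leap intervenes).
Leap-day weekdays: 1996:Thu 2000:Tue 2004:Sun 2008:Fri✓ 2012:Wed 2016:Mon 2020:Sat 2024:Thu 2028:Tue 2032:Sun 2036:Fri✓ 2040:Wed 2044:Mon 2048:Sat 2052:Thu 2056:Tue 2060:Sun 2064:Fri✓ 2068:Wed
Friday: 2008, 2036, 2064 → 3.

3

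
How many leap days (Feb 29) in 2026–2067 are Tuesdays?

Leap years in 2026–2067: 10 of them.
Feb 29 weekday advances by 5 (mod 7) from one leap year to the next four years later (or differs when a century non-leap intervenes).
Leap-day weekdays: 2028:Tue✓ 2032:Sun 2036:Fri 2040:Wed 2044:Mon 2048:Sat 2052:Thu 2056:Tue✓ 2060:Sun 2064:Fri
Tuesday: 2028, 2056 → 2.

2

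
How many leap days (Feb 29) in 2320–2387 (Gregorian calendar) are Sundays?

Leap years in 2320–2387: 17 of them.
Feb 29 weekday advances by 5 (mod 7) from one leap year to the next four years later (or differs when a century non-leap intervenes).
Leap-day weekdays: 2320:Sun✓ 2324:Fri 2328:Wed 2332:Mon 2336:Sat 2340:Thu 2344:Tue 2348:Sun✓ 2352:Fri 2356:Wed 2360:Mon 2364:Sat 2368:Thu 2372:Tue 2376:Sun✓ 2380:Fri 2384:Wed
Sunday: 2320, 2348, 2376 → 3.

3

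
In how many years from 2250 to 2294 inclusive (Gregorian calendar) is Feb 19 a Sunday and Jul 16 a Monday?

Check each year's weekday for Feb 19 and Jul 16:
  2250: Tue/Tue  2251: Wed/Wed  2252: Thu/Fri  2253: Sat/Sat  2254: Sun/Sun  2255: Mon/Mon  2256: Tue/Wed  2257: Thu/Thu  2258: Fri/Fri  2259: Sat/Sat  2260: Sun/Mon ✓  2261: Tue/Tue  2262: Wed/Wed  2263: Thu/Thu  …(17 more)…  2281: Sat/Sat  2282: Sun/Sun  2283: Mon/Mon  2284: Tue/Wed  2285: Thu/Thu  2286: Fri/Fri  2287: Sat/Sat  2288: Sun/Mon ✓  2289: Tue/Tue  2290: Wed/Wed  2291: Thu/Thu  2292: Fri/Sat  2293: Sun/Sun  2294: Mon/Mon
Both conditions hold in: 2260, 2288 — 2.

2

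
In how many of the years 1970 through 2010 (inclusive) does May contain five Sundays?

May has 31 days; it has five Sundays when Sunday falls among the first (month-length − 28) days — i.e. when May 1 is one of Sunday/Saturday/Friday.
May 1 by year: 1970:Fri✓ 1971:Sat✓ 1972:Mon 1973:Tue 1974:Wed 1975:Thu 1976:Sat✓ 1977:Sun✓ 1978:Mon 1979:Tue 1980:Thu 1981:Fri✓ 1982:Sat✓ 1983:Sun✓ 1984:Tue …(11 more)… 1996:Wed 1997:Thu 1998:Fri✓ 1999:Sat✓ 2000:Mon 2001:Tue 2002:Wed 2003:Thu 2004:Sat✓ 2005:Sun✓ 2006:Mon 2007:Tue 2008:Thu 2009:Fri✓ 2010:Sat✓
Years with five Sundays: 1970, 1971, 1976, 1977, 1981, 1982, 1983, 1987, 1988, 1992, 1993, 1994, 1998, 1999, 2004, 2005, 2009, 2010 → 18.

18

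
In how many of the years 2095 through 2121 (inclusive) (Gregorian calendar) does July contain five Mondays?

11

July has 31 days; it has five Mondays when Monday falls among the first (month-length − 28) days — i.e. when July 1 is one of Monday/Sunday/Saturday.
July 1 by year: 2095:Fri 2096:Sun✓ 2097:Mon✓ 2098:Tue 2099:Wed 2100:Thu 2101:Fri 2102:Sat✓ 2103:Sun✓ 2104:Tue 2105:Wed 2106:Thu 2107:Fri 2108:Sun✓ 2109:Mon✓ 2110:Tue 2111:Wed 2112:Fri 2113:Sat✓ 2114:Sun✓ 2115:Mon✓ 2116:Wed 2117:Thu 2118:Fri 2119:Sat✓ 2120:Mon✓ 2121:Tue
Years with five Mondays: 2096, 2097, 2102, 2103, 2108, 2109, 2113, 2114, 2115, 2119, 2120 → 11.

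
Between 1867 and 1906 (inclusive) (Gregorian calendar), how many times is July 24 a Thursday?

Track July 24's weekday year by year (advancing +1, or +2 across a Feb 29):
  1867: Wed  1868: Fri (+2)  1869: Sat (+1)  1870: Sun (+1)  1871: Mon (+1)
  1872: Wed (+2)  1873: Thu (+1) ✓  1874: Fri (+1)  1875: Sat (+1)  1876: Mon (+2)
  1877: Tue (+1)  1878: Wed (+1)  1879: Thu (+1) ✓  1880: Sat (+2)  … (12 more years) …
  1893: Mon (+1)  1894: Tue (+1)  1895: Wed (+1)  1896: Fri (+2)  1897: Sat (+1)
  1898: Sun (+1)  1899: Mon (+1)  1900: Tue (+1)  1901: Wed (+1)  1902: Thu (+1) ✓
  1903: Fri (+1)  1904: Sun (+2)  1905: Mon (+1)  1906: Tue (+1)
Thursday years: 1873, 1879, 1884, 1890, 1902 — 5 in total.

5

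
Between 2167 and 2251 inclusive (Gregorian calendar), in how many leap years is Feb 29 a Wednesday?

Leap years in 2167–2251: 20 of them.
Feb 29 weekday advances by 5 (mod 7) from one leap year to the next four years later (or differs when a century non-leap intervenes).
Leap-day weekdays: 2168:Mon 2172:Sat 2176:Thu 2180:Tue 2184:Sun 2188:Fri 2192:Wed✓ 2196:Mon 2204:Wed✓ 2208:Mon 2212:Sat 2216:Thu 2220:Tue 2224:Sun 2228:Fri 2232:Wed✓ 2236:Mon 2240:Sat 2244:Thu 2248:Tue
Wednesday: 2192, 2204, 2232 → 3.

3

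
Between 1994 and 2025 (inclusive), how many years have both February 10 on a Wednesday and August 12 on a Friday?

1

Check each year's weekday for February 10 and August 12:
  1994: Thu/Fri  1995: Fri/Sat  1996: Sat/Mon  1997: Mon/Tue  1998: Tue/Wed  1999: Wed/Thu  2000: Thu/Sat  2001: Sat/Sun  2002: Sun/Mon  2003: Mon/Tue  2004: Tue/Thu  2005: Thu/Fri  2006: Fri/Sat  2007: Sat/Sun  …(4 more)…  2012: Fri/Sun  2013: Sun/Mon  2014: Mon/Tue  2015: Tue/Wed  2016: Wed/Fri ✓  2017: Fri/Sat  2018: Sat/Sun  2019: Sun/Mon  2020: Mon/Wed  2021: Wed/Thu  2022: Thu/Fri  2023: Fri/Sat  2024: Sat/Mon  2025: Mon/Tue
Both conditions hold in: 2016 — 1.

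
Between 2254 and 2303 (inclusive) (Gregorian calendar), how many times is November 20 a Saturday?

6

Track November 20's weekday year by year (advancing +1, or +2 across a Feb 29):
  2254: Mon  2255: Tue (+1)  2256: Thu (+2)  2257: Fri (+1)  2258: Sat (+1) ✓
  2259: Sun (+1)  2260: Tue (+2)  2261: Wed (+1)  2262: Thu (+1)  2263: Fri (+1)
  2264: Sun (+2)  2265: Mon (+1)  2266: Tue (+1)  2267: Wed (+1)  … (22 more years) …
  2290: Thu (+1)  2291: Fri (+1)  2292: Sun (+2)  2293: Mon (+1)  2294: Tue (+1)
  2295: Wed (+1)  2296: Fri (+2)  2297: Sat (+1) ✓  2298: Sun (+1)  2299: Mon (+1)
  2300: Tue (+1)  2301: Wed (+1)  2302: Thu (+1)  2303: Fri (+1)
Saturday years: 2258, 2269, 2275, 2280, 2286, 2297 — 6 in total.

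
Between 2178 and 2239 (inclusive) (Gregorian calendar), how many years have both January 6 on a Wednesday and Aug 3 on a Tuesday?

Check each year's weekday for January 6 and Aug 3:
  2178: Tue/Mon  2179: Wed/Tue ✓  2180: Thu/Thu  2181: Sat/Fri  2182: Sun/Sat  2183: Mon/Sun  2184: Tue/Tue  2185: Thu/Wed  2186: Fri/Thu  2187: Sat/Fri  2188: Sun/Sun  2189: Tue/Mon  2190: Wed/Tue ✓  2191: Thu/Wed  …(34 more)…  2226: Fri/Thu  2227: Sat/Fri  2228: Sun/Sun  2229: Tue/Mon  2230: Wed/Tue ✓  2231: Thu/Wed  2232: Fri/Fri  2233: Sun/Sat  2234: Mon/Sun  2235: Tue/Mon  2236: Wed/Wed  2237: Fri/Thu  2238: Sat/Fri  2239: Sun/Sat
Both conditions hold in: 2179, 2190, 2202, 2213, 2219, 2230 — 6.

6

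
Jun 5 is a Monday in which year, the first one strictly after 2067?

2073

From one year to the next, a fixed date's weekday advances by 1, or by 2 when a Feb 29 lies between the two dates.
2067: June 5 is Sunday.
2068: Tuesday (+2)
2069: Wednesday (+1)
2070: Thursday (+1)
2071: Friday (+1)
2072: Sunday (+2)
2073: Monday (+1)
Jun 5 falls on a Monday in 2073.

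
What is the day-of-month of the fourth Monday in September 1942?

28

September 1, 1942 is a Tuesday, so the first Monday is the 7th.
The fourth Monday is 7 + 21 = 28.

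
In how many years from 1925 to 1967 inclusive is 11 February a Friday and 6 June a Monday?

Check each year's weekday for 11 February and 6 June:
  1925: Wed/Sat  1926: Thu/Sun  1927: Fri/Mon ✓  1928: Sat/Wed  1929: Mon/Thu  1930: Tue/Fri  1931: Wed/Sat  1932: Thu/Mon  1933: Sat/Tue  1934: Sun/Wed  1935: Mon/Thu  1936: Tue/Sat  1937: Thu/Sun  1938: Fri/Mon ✓  …(15 more)…  1954: Thu/Sun  1955: Fri/Mon ✓  1956: Sat/Wed  1957: Mon/Thu  1958: Tue/Fri  1959: Wed/Sat  1960: Thu/Mon  1961: Sat/Tue  1962: Sun/Wed  1963: Mon/Thu  1964: Tue/Sat  1965: Thu/Sun  1966: Fri/Mon ✓  1967: Sat/Tue
Both conditions hold in: 1927, 1938, 1949, 1955, 1966 — 5.

5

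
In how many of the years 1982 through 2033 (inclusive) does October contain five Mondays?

October has 31 days; it has five Mondays when Monday falls among the first (month-length − 28) days — i.e. when October 1 is one of Monday/Sunday/Saturday.
October 1 by year: 1982:Fri 1983:Sat✓ 1984:Mon✓ 1985:Tue 1986:Wed 1987:Thu 1988:Sat✓ 1989:Sun✓ 1990:Mon✓ 1991:Tue 1992:Thu 1993:Fri 1994:Sat✓ 1995:Sun✓ 1996:Tue …(22 more)… 2019:Tue 2020:Thu 2021:Fri 2022:Sat✓ 2023:Sun✓ 2024:Tue 2025:Wed 2026:Thu 2027:Fri 2028:Sun✓ 2029:Mon✓ 2030:Tue 2031:Wed 2032:Fri 2033:Sat✓
Years with five Mondays: 1983, 1984, 1988, 1989, 1990, 1994, 1995, 2000, 2001, 2005, 2006, 2007, 2011, 2012, 2016, 2017, 2018, 2022, 2023, 2028, 2029, 2033 → 22.

22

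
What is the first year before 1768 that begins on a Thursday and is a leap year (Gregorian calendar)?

Jan 1 advances by 2 weekdays after a leap year and by 1 after a common year.
1768: Jan 1 is Friday (leap).
1767: Thursday
1766: Wednesday
1765: Tuesday
1764: Sunday (leap)
1763: Saturday
1762: Friday
1761: Thursday
1760: Tuesday (leap)
1759: Monday
1758: Sunday
1757: Saturday
1756: Thursday (leap)
1756 begins on a Thursday and is a leap year.

1756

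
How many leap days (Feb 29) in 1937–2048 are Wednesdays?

4

Leap years in 1937–2048: 28 of them.
Feb 29 weekday advances by 5 (mod 7) from one leap year to the next four years later (or differs when a century non-leap intervenes).
Leap-day weekdays: 1940:Thu 1944:Tue 1948:Sun 1952:Fri 1956:Wed✓ 1960:Mon 1964:Sat 1968:Thu 1972:Tue 1976:Sun 1980:Fri 1984:Wed✓ 1988:Mon 1992:Sat 1996:Thu 2000:Tue 2004:Sun 2008:Fri 2012:Wed✓ 2016:Mon 2020:Sat 2024:Thu 2028:Tue 2032:Sun 2036:Fri 2040:Wed✓ 2044:Mon 2048:Sat
Wednesday: 1956, 1984, 2012, 2040 → 4.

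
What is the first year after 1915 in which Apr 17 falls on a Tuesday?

1917

From one year to the next, a fixed date's weekday advances by 1, or by 2 when a Feb 29 lies between the two dates.
1915: April 17 is Saturday.
1916: Monday (+2)
1917: Tuesday (+1)
Apr 17 falls on a Tuesday in 1917.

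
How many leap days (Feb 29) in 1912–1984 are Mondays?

Leap years in 1912–1984: 19 of them.
Feb 29 weekday advances by 5 (mod 7) from one leap year to the next four years later (or differs when a century non-leap intervenes).
Leap-day weekdays: 1912:Thu 1916:Tue 1920:Sun 1924:Fri 1928:Wed 1932:Mon✓ 1936:Sat 1940:Thu 1944:Tue 1948:Sun 1952:Fri 1956:Wed 1960:Mon✓ 1964:Sat 1968:Thu 1972:Tue 1976:Sun 1980:Fri 1984:Wed
Monday: 1932, 1960 → 2.

2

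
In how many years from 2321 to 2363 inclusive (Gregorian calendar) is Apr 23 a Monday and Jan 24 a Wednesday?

5

Check each year's weekday for Apr 23 and Jan 24:
  2321: Sat/Mon  2322: Sun/Tue  2323: Mon/Wed ✓  2324: Wed/Thu  2325: Thu/Sat  2326: Fri/Sun  2327: Sat/Mon  2328: Mon/Tue  2329: Tue/Thu  2330: Wed/Fri  2331: Thu/Sat  2332: Sat/Sun  2333: Sun/Tue  2334: Mon/Wed ✓  …(15 more)…  2350: Sun/Tue  2351: Mon/Wed ✓  2352: Wed/Thu  2353: Thu/Sat  2354: Fri/Sun  2355: Sat/Mon  2356: Mon/Tue  2357: Tue/Thu  2358: Wed/Fri  2359: Thu/Sat  2360: Sat/Sun  2361: Sun/Tue  2362: Mon/Wed ✓  2363: Tue/Thu
Both conditions hold in: 2323, 2334, 2345, 2351, 2362 — 5.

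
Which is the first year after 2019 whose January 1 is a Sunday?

2023

Jan 1 advances by 2 weekdays after a leap year and by 1 after a common year.
2019: Jan 1 is Tuesday.
2020: Wednesday (leap)
2021: Friday
2022: Saturday
2023: Sunday
2023 begins on a Sunday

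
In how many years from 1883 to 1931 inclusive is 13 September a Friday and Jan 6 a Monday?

0

Check each year's weekday for 13 September and Jan 6:
  1883: Thu/Sat  1884: Sat/Sun  1885: Sun/Tue  1886: Mon/Wed  1887: Tue/Thu  1888: Thu/Fri  1889: Fri/Sun  1890: Sat/Mon  1891: Sun/Tue  1892: Tue/Wed  1893: Wed/Fri  1894: Thu/Sat  1895: Fri/Sun  1896: Sun/Mon  …(21 more)…  1918: Fri/Sun  1919: Sat/Mon  1920: Mon/Tue  1921: Tue/Thu  1922: Wed/Fri  1923: Thu/Sat  1924: Sat/Sun  1925: Sun/Tue  1926: Mon/Wed  1927: Tue/Thu  1928: Thu/Fri  1929: Fri/Sun  1930: Sat/Mon  1931: Sun/Tue
Both conditions hold in: no year — 0.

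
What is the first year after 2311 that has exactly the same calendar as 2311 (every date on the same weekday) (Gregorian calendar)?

Two years share a calendar iff Jan 1 falls on the same weekday and both are leap or both are common. 2311: Jan 1 is Sunday, common year.
2312: Jan 1 Monday, leap
2313: Jan 1 Wednesday, common
2314: Jan 1 Thursday, common
2315: Jan 1 Friday, common
2316: Jan 1 Saturday, leap
2317: Jan 1 Monday, common
2318: Jan 1 Tuesday, common
2319: Jan 1 Wednesday, common
2320: Jan 1 Thursday, leap
2321: Jan 1 Saturday, common
2322: Jan 1 Sunday, common
2322 matches on both conditions.

2322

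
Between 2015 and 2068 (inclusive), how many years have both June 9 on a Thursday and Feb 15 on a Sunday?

Check each year's weekday for June 9 and Feb 15:
  2015: Tue/Sun  2016: Thu/Mon  2017: Fri/Wed  2018: Sat/Thu  2019: Sun/Fri  2020: Tue/Sat  2021: Wed/Mon  2022: Thu/Tue  2023: Fri/Wed  2024: Sun/Thu  2025: Mon/Sat  2026: Tue/Sun  2027: Wed/Mon  2028: Fri/Tue  …(26 more)…  2055: Wed/Mon  2056: Fri/Tue  2057: Sat/Thu  2058: Sun/Fri  2059: Mon/Sat  2060: Wed/Sun  2061: Thu/Tue  2062: Fri/Wed  2063: Sat/Thu  2064: Mon/Fri  2065: Tue/Sun  2066: Wed/Mon  2067: Thu/Tue  2068: Sat/Wed
Both conditions hold in: no year — 0.

0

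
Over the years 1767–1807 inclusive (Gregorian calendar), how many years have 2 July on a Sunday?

Track 2 July's weekday year by year (advancing +1, or +2 across a Feb 29):
  1767: Thu  1768: Sat (+2)  1769: Sun (+1) ✓  1770: Mon (+1)  1771: Tue (+1)
  1772: Thu (+2)  1773: Fri (+1)  1774: Sat (+1)  1775: Sun (+1) ✓  1776: Tue (+2)
  1777: Wed (+1)  1778: Thu (+1)  1779: Fri (+1)  1780: Sun (+2) ✓  … (13 more years) …
  1794: Wed (+1)  1795: Thu (+1)  1796: Sat (+2)  1797: Sun (+1) ✓  1798: Mon (+1)
  1799: Tue (+1)  1800: Wed (+1)  1801: Thu (+1)  1802: Fri (+1)  1803: Sat (+1)
  1804: Mon (+2)  1805: Tue (+1)  1806: Wed (+1)  1807: Thu (+1)
Sunday years: 1769, 1775, 1780, 1786, 1797 — 5 in total.

5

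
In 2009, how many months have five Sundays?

4

A month of length L has five Sundays iff its first Sunday is on day ≤ L−28 (so day 1–3 in a 31-day month, 1–2 in a 30-day month, day 1 in a leap February).
Checking each month of 2009: Jan starts Thu (31d); Feb starts Sun (28d); Mar starts Sun (31d) ✓; Apr starts Wed (30d); May starts Fri (31d) ✓; Jun starts Mon (30d); Jul starts Wed (31d); Aug starts Sat (31d) ✓; Sep starts Tue (30d); Oct starts Thu (31d); Nov starts Sun (30d) ✓; Dec starts Tue (31d).
Five-Sunday months: March, May, August, November → 4.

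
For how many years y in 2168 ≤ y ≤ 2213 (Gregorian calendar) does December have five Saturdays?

20

December has 31 days; it has five Saturdays when Saturday falls among the first (month-length − 28) days — i.e. when December 1 is one of Saturday/Friday/Thursday.
December 1 by year: 2168:Thu✓ 2169:Fri✓ 2170:Sat✓ 2171:Sun 2172:Tue 2173:Wed 2174:Thu✓ 2175:Fri✓ 2176:Sun 2177:Mon 2178:Tue 2179:Wed 2180:Fri✓ 2181:Sat✓ 2182:Sun …(16 more)… 2199:Sun 2200:Mon 2201:Tue 2202:Wed 2203:Thu✓ 2204:Sat✓ 2205:Sun 2206:Mon 2207:Tue 2208:Thu✓ 2209:Fri✓ 2210:Sat✓ 2211:Sun 2212:Tue 2213:Wed
Years with five Saturdays: 2168, 2169, 2170, 2174, 2175, 2180, 2181, 2185, 2186, 2187, 2191, 2192, 2196, 2197, 2198, 2203, 2204, 2208, 2209, 2210 → 20.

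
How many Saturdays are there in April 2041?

April 2041 has 30 days and begins on Monday.
The first Saturday is April 6.
Saturdays fall on 6, 13, 20, 27 — that's 4.

4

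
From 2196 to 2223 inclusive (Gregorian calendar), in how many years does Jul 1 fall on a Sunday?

Track Jul 1's weekday year by year (advancing +1, or +2 across a Feb 29):
  2196: Fri  2197: Sat (+1)  2198: Sun (+1) ✓  2199: Mon (+1)  2200: Tue (+1)
  2201: Wed (+1)  2202: Thu (+1)  2203: Fri (+1)  2204: Sun (+2) ✓  2205: Mon (+1)
  2206: Tue (+1)  2207: Wed (+1)  2208: Fri (+2)  2209: Sat (+1)  2210: Sun (+1) ✓
  2211: Mon (+1)  2212: Wed (+2)  2213: Thu (+1)  2214: Fri (+1)  2215: Sat (+1)
  2216: Mon (+2)  2217: Tue (+1)  2218: Wed (+1)  2219: Thu (+1)  2220: Sat (+2)
  2221: Sun (+1) ✓  2222: Mon (+1)  2223: Tue (+1)
Sunday years: 2198, 2204, 2210, 2221 — 4 in total.

4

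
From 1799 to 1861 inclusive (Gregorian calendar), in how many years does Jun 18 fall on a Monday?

Track Jun 18's weekday year by year (advancing +1, or +2 across a Feb 29):
  1799: Tue  1800: Wed (+1)  1801: Thu (+1)  1802: Fri (+1)  1803: Sat (+1)
  1804: Mon (+2) ✓  1805: Tue (+1)  1806: Wed (+1)  1807: Thu (+1)  1808: Sat (+2)
  1809: Sun (+1)  1810: Mon (+1) ✓  1811: Tue (+1)  1812: Thu (+2)  … (35 more years) …
  1848: Sun (+2)  1849: Mon (+1) ✓  1850: Tue (+1)  1851: Wed (+1)  1852: Fri (+2)
  1853: Sat (+1)  1854: Sun (+1)  1855: Mon (+1) ✓  1856: Wed (+2)  1857: Thu (+1)
  1858: Fri (+1)  1859: Sat (+1)  1860: Mon (+2) ✓  1861: Tue (+1)
Monday years: 1804, 1810, 1821, 1827, 1832, 1838, 1849, 1855, 1860 — 9 in total.

9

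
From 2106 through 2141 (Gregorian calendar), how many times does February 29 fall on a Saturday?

Leap years in 2106–2141: 9 of them.
Feb 29 weekday advances by 5 (mod 7) from one leap year to the next four years later (or differs when a century non-leap intervenes).
Leap-day weekdays: 2108:Wed 2112:Mon 2116:Sat✓ 2120:Thu 2124:Tue 2128:Sun 2132:Fri 2136:Wed 2140:Mon
Saturday: 2116 → 1.

1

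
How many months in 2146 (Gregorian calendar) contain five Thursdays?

4

A month of length L has five Thursdays iff its first Thursday is on day ≤ L−28 (so day 1–3 in a 31-day month, 1–2 in a 30-day month, day 1 in a leap February).
Checking each month of 2146: Jan starts Sat (31d); Feb starts Tue (28d); Mar starts Tue (31d) ✓; Apr starts Fri (30d); May starts Sun (31d); Jun starts Wed (30d) ✓; Jul starts Fri (31d); Aug starts Mon (31d); Sep starts Thu (30d) ✓; Oct starts Sat (31d); Nov starts Tue (30d); Dec starts Thu (31d) ✓.
Five-Thursday months: March, June, September, December → 4.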